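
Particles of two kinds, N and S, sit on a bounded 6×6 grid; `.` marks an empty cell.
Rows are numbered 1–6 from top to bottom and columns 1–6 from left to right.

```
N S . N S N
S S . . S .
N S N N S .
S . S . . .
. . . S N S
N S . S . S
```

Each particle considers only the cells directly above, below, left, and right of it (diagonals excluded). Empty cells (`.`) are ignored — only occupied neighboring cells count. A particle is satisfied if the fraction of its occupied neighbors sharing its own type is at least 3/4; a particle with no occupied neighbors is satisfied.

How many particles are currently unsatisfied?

(1,1)N 0/2 unhappy
(1,2)S 1/2 unhappy
(1,4)N 0/1 unhappy
(1,5)S 1/3 unhappy
(1,6)N 0/1 unhappy
(2,1)S 1/3 unhappy
(2,2)S 3/3 ok
(2,5)S 2/2 ok
(3,1)N 0/3 unhappy
(3,2)S 1/3 unhappy
(3,3)N 1/3 unhappy
(3,4)N 1/2 unhappy
(3,5)S 1/2 unhappy
(4,1)S 0/1 unhappy
(4,3)S 0/1 unhappy
(5,4)S 1/2 unhappy
(5,5)N 0/2 unhappy
(5,6)S 1/2 unhappy
(6,1)N 0/1 unhappy
(6,2)S 0/1 unhappy
(6,4)S 1/1 ok
(6,6)S 1/1 ok
Unsatisfied: (1,1), (1,2), (1,4), (1,5), (1,6), (2,1), (3,1), (3,2), (3,3), (3,4), (3,5), (4,1), (4,3), (5,4), (5,5), (5,6), (6,1), (6,2) — 18 in total.

18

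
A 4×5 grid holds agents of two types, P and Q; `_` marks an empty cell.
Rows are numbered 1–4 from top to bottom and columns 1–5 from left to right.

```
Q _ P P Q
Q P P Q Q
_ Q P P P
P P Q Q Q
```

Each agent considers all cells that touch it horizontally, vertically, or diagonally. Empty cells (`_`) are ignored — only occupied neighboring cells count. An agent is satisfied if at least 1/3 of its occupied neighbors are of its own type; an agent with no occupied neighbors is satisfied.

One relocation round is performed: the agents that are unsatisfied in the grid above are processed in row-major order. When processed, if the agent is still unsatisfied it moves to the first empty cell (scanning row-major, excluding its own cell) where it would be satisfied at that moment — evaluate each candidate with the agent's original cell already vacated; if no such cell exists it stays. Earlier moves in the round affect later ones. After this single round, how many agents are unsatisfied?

2

Initially unsatisfied (in order): (2,4), (3,2), (3,5).
  (2,4) → (1,2).
  (3,2): no empty cell satisfies it; stays.
  (3,5) → (2,4).
Resulting grid:
Q Q P P Q
Q P P P Q
_ Q P P _
P P Q Q Q
Unsatisfied now: (2,5), (3,2).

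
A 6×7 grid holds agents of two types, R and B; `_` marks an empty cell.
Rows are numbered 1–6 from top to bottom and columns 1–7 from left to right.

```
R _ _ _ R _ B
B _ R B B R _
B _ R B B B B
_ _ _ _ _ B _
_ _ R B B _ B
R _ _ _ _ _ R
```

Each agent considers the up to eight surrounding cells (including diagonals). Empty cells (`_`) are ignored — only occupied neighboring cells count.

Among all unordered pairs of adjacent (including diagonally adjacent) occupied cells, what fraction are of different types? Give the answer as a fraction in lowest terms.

Scan each occupied cell's neighbors to the right and below (and the two forward diagonals) so each pair is counted once.
From row 1: 4 unlike of 5 pairs (running 4/5).
From row 2: 7 unlike of 15 pairs (running 11/20).
From row 3: 1 unlike of 7 pairs (running 12/27).
From row 4: 0 unlike of 2 pairs (running 12/29).
From row 5: 2 unlike of 3 pairs (running 14/32).
Total adjacent occupied pairs: 32; unlike-type pairs: 14.
14/32 reduces to 7/16.

7/16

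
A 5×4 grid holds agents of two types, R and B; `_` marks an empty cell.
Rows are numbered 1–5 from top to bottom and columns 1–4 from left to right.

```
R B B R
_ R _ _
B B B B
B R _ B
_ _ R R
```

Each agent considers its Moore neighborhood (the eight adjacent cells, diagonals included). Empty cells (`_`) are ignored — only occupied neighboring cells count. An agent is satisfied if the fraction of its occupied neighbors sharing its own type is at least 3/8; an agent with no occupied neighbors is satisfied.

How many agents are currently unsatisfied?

5

Row 1: (1,1)R 1/2 ✓ · (1,2)B 1/3 ✗ · (1,3)B 1/3 ✗ · (1,4)R 0/1 ✗
Row 2: (2,2)R 1/6 ✗
Row 3: (3,1)B 2/4 ✓ · (3,2)B 3/5 ✓ · (3,3)B 3/5 ✓ · (3,4)B 2/2 ✓
Row 4: (4,1)B 2/3 ✓ · (4,2)R 1/5 ✗ · (4,4)B 2/4 ✓
Row 5: (5,3)R 2/3 ✓ · (5,4)R 1/2 ✓
Unsatisfied: (1,2), (1,3), (1,4), (2,2), (4,2) — 5 in total.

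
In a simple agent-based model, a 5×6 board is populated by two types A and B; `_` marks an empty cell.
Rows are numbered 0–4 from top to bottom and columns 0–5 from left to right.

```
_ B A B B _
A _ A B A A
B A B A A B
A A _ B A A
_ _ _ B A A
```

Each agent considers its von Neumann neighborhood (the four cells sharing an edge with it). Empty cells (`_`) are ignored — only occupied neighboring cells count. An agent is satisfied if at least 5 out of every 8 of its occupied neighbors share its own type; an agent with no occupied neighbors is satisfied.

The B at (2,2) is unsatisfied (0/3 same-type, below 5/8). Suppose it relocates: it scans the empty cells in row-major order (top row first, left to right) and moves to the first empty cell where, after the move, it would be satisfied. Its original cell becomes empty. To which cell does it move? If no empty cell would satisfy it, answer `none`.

(4,2)

Vacating (2,2). Empty cells in order:
  (0,0): 1/2 same-type → still unsatisfied.
  (0,5): 1/2 same-type → still unsatisfied.
  (1,1): 1/4 same-type → still unsatisfied.
  (3,2): 1/2 same-type → still unsatisfied.
  (4,0): 0/1 same-type → still unsatisfied.
  (4,1): 0/1 same-type → still unsatisfied.
  (4,2): 1/1 same-type → satisfied — stop here.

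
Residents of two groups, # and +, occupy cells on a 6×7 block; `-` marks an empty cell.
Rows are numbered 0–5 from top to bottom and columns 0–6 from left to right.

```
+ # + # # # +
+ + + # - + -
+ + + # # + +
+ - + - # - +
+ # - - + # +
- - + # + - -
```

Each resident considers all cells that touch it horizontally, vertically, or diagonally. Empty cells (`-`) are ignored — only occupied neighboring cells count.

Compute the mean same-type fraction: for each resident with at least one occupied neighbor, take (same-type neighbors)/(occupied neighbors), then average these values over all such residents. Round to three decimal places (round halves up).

0.521

Row 0: (0,0)+ 2/3 · (0,1)# 0/5 · (0,2)+ 2/5 · (0,3)# 2/4 · (0,4)# 3/4 · (0,5)# 1/3 · (0,6)+ 1/2
Row 1: (1,0)+ 4/5 · (1,1)+ 7/8 · (1,2)+ 4/8 · (1,3)# 4/7 · (1,5)+ 3/6
Row 2: (2,0)+ 4/4 · (2,1)+ 7/7 · (2,2)+ 4/6 · (2,3)# 3/6 · (2,4)# 3/5 · (2,5)+ 3/5 · (2,6)+ 3/3
Row 3: (3,0)+ 3/4 · (3,2)+ 2/4 · (3,4)# 3/5 · (3,6)+ 3/4
Row 4: (4,0)+ 1/2 · (4,1)# 0/4 · (4,4)+ 1/4 · (4,5)# 1/5 · (4,6)+ 1/2
Row 5: (5,2)+ 0/2 · (5,3)# 0/3 · (5,4)+ 1/3
Sum over 31 residents: 2/3 + 0/5 + 2/5 + 2/4 + 3/4 + 1/3 + 1/2 + 4/5 + 7/8 + 4/8 + 4/7 + 3/6 + 4/4 + 7/7 + 4/6 + 3/6 + 3/5 + 3/5 + 3/3 + 3/4 + 2/4 + 3/5 + 3/4 + 1/2 + 0/4 + 1/4 + 1/5 + 1/2 + 0/2 + 0/3 + 1/3 = 4521/280; mean = 4521/280 ÷ 31 = 4521/8680 = 0.520852… → 0.521.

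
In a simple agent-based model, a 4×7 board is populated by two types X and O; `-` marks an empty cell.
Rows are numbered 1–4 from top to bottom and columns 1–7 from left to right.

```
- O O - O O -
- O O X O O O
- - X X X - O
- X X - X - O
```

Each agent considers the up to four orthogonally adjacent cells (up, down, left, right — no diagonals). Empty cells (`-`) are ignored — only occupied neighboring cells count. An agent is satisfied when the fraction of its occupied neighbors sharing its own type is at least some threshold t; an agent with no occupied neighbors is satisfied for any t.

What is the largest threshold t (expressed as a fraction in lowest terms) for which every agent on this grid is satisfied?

1/3

Row 1: (1,2)O 2/2 · (1,3)O 2/2 · (1,5)O 2/2 · (1,6)O 2/2
Row 2: (2,2)O 2/2 · (2,3)O 2/4 · (2,4)X 1/3 · (2,5)O 2/4 · (2,6)O 3/3 · (2,7)O 2/2
Row 3: (3,3)X 2/3 · (3,4)X 3/3 · (3,5)X 2/3 · (3,7)O 2/2
Row 4: (4,2)X 1/1 · (4,3)X 2/2 · (4,5)X 1/1 · (4,7)O 1/1
The smallest same-type fraction is 1/3 at (2,4), which reduces to 1/3. Any threshold above that leaves this agent unsatisfied.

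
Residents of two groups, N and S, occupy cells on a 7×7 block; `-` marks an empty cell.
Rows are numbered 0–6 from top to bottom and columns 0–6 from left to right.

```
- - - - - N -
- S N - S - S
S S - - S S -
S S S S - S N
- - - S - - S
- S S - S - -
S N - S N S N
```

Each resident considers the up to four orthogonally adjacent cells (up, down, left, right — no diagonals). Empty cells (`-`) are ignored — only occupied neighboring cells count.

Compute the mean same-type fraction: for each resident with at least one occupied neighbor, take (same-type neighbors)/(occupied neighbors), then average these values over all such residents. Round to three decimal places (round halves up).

(0,5)N — no occupied neighbors
(1,1)S 1/2
(1,2)N 0/1
(1,4)S 1/1
(1,6)S — no occupied neighbors
(2,0)S 2/2
(2,1)S 3/3
(2,4)S 2/2
(2,5)S 2/2
(3,0)S 2/2
(3,1)S 3/3
(3,2)S 2/2
(3,3)S 2/2
(3,5)S 1/2
(3,6)N 0/2
(4,3)S 1/1
(4,6)S 0/1
(5,1)S 1/2
(5,2)S 1/1
(5,4)S 0/1
(6,0)S 0/1
(6,1)N 0/2
(6,3)S 0/1
(6,4)N 0/3
(6,5)S 0/2
(6,6)N 0/1
Sum over 24 residents: 1/2 + 0/1 + 1/1 + 2/2 + 3/3 + 2/2 + 2/2 + 2/2 + 3/3 + 2/2 + 2/2 + 1/2 + 0/2 + 1/1 + 0/1 + 1/2 + 1/1 + 0/1 + 0/1 + 0/2 + 0/1 + 0/3 + 0/2 + 0/1 = 25/2; mean = 25/2 ÷ 24 = 25/48 = 0.520833… → 0.521.

0.521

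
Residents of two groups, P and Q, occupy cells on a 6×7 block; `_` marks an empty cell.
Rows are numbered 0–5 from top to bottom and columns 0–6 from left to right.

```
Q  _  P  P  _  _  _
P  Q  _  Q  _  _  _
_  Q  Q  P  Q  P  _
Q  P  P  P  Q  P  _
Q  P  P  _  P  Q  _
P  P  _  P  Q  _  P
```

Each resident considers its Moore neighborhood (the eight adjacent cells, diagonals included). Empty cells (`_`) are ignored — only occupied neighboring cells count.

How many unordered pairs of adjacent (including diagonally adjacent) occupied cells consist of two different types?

Scan each occupied cell's neighbors to the right and below (and the two forward diagonals) so each pair is counted once.
Row 0: Q(0,0)–P(1,0)≠ Q(0,0)–Q(1,1)= P(0,2)–P(0,3)= P(0,2)–Q(1,3)≠ P(0,2)–Q(1,1)≠ P(0,3)–Q(1,3)≠  → 4/6 unlike.
Row 1: P(1,0)–Q(1,1)≠ P(1,0)–Q(2,1)≠ Q(1,1)–Q(2,1)= Q(1,1)–Q(2,2)= Q(1,3)–P(2,3)≠ Q(1,3)–Q(2,4)= Q(1,3)–Q(2,2)=  → 3/7 unlike.
Row 2: Q(2,1)–Q(2,2)= Q(2,1)–P(3,1)≠ Q(2,1)–P(3,2)≠ Q(2,1)–Q(3,0)= Q(2,2)–P(2,3)≠ Q(2,2)–P(3,2)≠ Q(2,2)–P(3,3)≠ Q(2,2)–P(3,1)≠ P(2,3)–Q(2,4)≠ P(2,3)–P(3,3)= P(2,3)–Q(3,4)≠ P(2,3)–P(3,2)= Q(2,4)–P(2,5)≠ Q(2,4)–Q(3,4)= Q(2,4)–P(3,5)≠ Q(2,4)–P(3,3)≠ P(2,5)–P(3,5)= P(2,5)–Q(3,4)≠  → 12/18 unlike.
Row 3: Q(3,0)–P(3,1)≠ Q(3,0)–Q(4,0)= Q(3,0)–P(4,1)≠ P(3,1)–P(3,2)= P(3,1)–P(4,1)= P(3,1)–P(4,2)= P(3,1)–Q(4,0)≠ P(3,2)–P(3,3)= P(3,2)–P(4,2)= P(3,2)–P(4,1)= P(3,3)–Q(3,4)≠ P(3,3)–P(4,4)= P(3,3)–P(4,2)= Q(3,4)–P(3,5)≠ Q(3,4)–P(4,4)≠ Q(3,4)–Q(4,5)= P(3,5)–Q(4,5)≠ P(3,5)–P(4,4)=  → 7/18 unlike.
Row 4: Q(4,0)–P(4,1)≠ Q(4,0)–P(5,0)≠ Q(4,0)–P(5,1)≠ P(4,1)–P(4,2)= P(4,1)–P(5,1)= P(4,1)–P(5,0)= P(4,2)–P(5,3)= P(4,2)–P(5,1)= P(4,4)–Q(4,5)≠ P(4,4)–Q(5,4)≠ P(4,4)–P(5,3)= Q(4,5)–P(5,6)≠ Q(4,5)–Q(5,4)=  → 6/13 unlike.
Row 5: P(5,0)–P(5,1)= P(5,3)–Q(5,4)≠  → 1/2 unlike.
Total adjacent occupied pairs: 64; unlike-type pairs: 33.

33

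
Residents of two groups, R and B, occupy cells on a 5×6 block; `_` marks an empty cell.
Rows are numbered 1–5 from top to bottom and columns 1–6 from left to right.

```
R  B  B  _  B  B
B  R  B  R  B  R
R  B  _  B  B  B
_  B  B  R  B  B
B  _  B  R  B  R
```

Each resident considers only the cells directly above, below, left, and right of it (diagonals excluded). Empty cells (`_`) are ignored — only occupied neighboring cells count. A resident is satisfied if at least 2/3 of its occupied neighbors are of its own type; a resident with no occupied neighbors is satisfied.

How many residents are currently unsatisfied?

(1,1)R 0/2 ✗
(1,2)B 1/3 ✗
(1,3)B 2/2 ✓
(1,5)B 2/2 ✓
(1,6)B 1/2 ✗
(2,1)B 0/3 ✗
(2,2)R 0/4 ✗
(2,3)B 1/3 ✗
(2,4)R 0/3 ✗
(2,5)B 2/4 ✗
(2,6)R 0/3 ✗
(3,1)R 0/2 ✗
(3,2)B 1/3 ✗
(3,4)B 1/3 ✗
(3,5)B 4/4 ✓
(3,6)B 2/3 ✓
(4,2)B 2/2 ✓
(4,3)B 2/3 ✓
(4,4)R 1/4 ✗
(4,5)B 3/4 ✓
(4,6)B 2/3 ✓
(5,1)B 0/0 ✓
(5,3)B 1/2 ✗
(5,4)R 1/3 ✗
(5,5)B 1/3 ✗
(5,6)R 0/2 ✗
Unsatisfied: (1,1), (1,2), (1,6), (2,1), (2,2), (2,3), (2,4), (2,5), (2,6), (3,1), (3,2), (3,4), (4,4), (5,3), (5,4), (5,5), (5,6) — 17 in total.

17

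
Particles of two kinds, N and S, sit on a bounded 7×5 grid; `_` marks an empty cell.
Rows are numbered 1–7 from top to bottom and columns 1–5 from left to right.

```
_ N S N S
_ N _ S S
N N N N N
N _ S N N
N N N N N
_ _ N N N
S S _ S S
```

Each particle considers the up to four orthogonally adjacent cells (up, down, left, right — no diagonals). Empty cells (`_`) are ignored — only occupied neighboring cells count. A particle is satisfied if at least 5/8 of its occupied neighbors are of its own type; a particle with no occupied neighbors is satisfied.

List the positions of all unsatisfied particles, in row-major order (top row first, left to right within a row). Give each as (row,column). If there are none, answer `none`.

(1,2)N 1/2 not
(1,3)S 0/2 not
(1,4)N 0/3 not
(1,5)S 1/2 not
(2,2)N 2/2 satisfied
(2,4)S 1/3 not
(2,5)S 2/3 satisfied
(3,1)N 2/2 satisfied
(3,2)N 3/3 satisfied
(3,3)N 2/3 satisfied
(3,4)N 3/4 satisfied
(3,5)N 2/3 satisfied
(4,1)N 2/2 satisfied
(4,3)S 0/3 not
(4,4)N 3/4 satisfied
(4,5)N 3/3 satisfied
(5,1)N 2/2 satisfied
(5,2)N 2/2 satisfied
(5,3)N 3/4 satisfied
(5,4)N 4/4 satisfied
(5,5)N 3/3 satisfied
(6,3)N 2/2 satisfied
(6,4)N 3/4 satisfied
(6,5)N 2/3 satisfied
(7,1)S 1/1 satisfied
(7,2)S 1/1 satisfied
(7,4)S 1/2 not
(7,5)S 1/2 not

(1,2), (1,3), (1,4), (1,5), (2,4), (4,3), (7,4), (7,5)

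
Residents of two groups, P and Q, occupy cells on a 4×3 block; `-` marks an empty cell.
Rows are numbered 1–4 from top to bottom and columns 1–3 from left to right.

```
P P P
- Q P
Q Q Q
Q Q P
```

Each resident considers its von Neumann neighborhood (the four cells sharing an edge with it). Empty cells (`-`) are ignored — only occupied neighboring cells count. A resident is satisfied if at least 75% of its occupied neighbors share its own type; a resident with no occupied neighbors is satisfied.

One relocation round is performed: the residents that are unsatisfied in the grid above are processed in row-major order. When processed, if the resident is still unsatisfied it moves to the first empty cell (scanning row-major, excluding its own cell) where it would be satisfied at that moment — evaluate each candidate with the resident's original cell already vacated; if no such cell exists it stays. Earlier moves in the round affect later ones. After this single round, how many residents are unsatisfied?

Initially unsatisfied (in order): (1,2), (2,2), (2,3), (3,3), (4,2), (4,3).
  (1,2): no empty cell satisfies it; stays.
  (2,2): no empty cell satisfies it; stays.
  (2,3): no empty cell satisfies it; stays.
  (3,3): no empty cell satisfies it; stays.
  (4,2): no empty cell satisfies it; stays.
  (4,3): no empty cell satisfies it; stays.
Resulting grid:
P P P
- Q P
Q Q Q
Q Q P
Unsatisfied now: (1,2), (2,2), (2,3), (3,3), (4,2), (4,3).

6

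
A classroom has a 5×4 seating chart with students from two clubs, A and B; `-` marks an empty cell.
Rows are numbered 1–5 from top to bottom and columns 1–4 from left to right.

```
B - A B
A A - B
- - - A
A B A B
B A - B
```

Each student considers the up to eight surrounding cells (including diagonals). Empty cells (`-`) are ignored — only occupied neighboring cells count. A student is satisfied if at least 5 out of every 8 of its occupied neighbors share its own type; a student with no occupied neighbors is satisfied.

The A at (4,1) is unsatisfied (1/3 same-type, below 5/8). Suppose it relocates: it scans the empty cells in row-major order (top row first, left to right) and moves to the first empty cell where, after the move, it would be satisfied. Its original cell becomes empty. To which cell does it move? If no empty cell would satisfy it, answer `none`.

(1,2)

Vacating (4,1). Empty cells in order:
  (1,2): 3/4 same-type → satisfied — stop here.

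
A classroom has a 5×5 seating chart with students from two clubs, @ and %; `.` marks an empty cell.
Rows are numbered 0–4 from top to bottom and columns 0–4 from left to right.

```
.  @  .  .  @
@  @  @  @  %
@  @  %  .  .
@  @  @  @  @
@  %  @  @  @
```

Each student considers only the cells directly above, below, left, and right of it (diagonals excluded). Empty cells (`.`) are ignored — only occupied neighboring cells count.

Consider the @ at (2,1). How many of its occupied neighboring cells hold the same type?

3

Occupied neighbors of (2,1): (1,1)=@, (3,1)=@, (2,0)=@, (2,2)=%.
Same type (@): 3 of 4.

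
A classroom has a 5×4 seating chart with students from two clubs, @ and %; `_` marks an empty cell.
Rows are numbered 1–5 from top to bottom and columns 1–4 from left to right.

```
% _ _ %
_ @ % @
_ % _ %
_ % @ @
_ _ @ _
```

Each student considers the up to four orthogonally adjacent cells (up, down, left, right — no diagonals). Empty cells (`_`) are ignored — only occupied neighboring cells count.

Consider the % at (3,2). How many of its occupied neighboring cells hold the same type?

1

Occupied neighbors of (3,2): (2,2)=@, (4,2)=%.
Same type (%): 1 of 2.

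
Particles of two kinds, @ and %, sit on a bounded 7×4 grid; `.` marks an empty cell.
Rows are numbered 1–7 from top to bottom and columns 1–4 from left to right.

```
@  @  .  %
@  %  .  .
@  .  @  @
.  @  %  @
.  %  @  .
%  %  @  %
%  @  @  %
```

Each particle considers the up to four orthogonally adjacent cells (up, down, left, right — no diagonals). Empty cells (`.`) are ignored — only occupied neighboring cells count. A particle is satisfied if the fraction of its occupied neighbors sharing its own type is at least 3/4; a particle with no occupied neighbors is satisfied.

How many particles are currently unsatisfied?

16

(1,1)@ 2/2 ✓
(1,2)@ 1/2 ✗
(1,4)% 0/0 ✓
(2,1)@ 2/3 ✗
(2,2)% 0/2 ✗
(3,1)@ 1/1 ✓
(3,3)@ 1/2 ✗
(3,4)@ 2/2 ✓
(4,2)@ 0/2 ✗
(4,3)% 0/4 ✗
(4,4)@ 1/2 ✗
(5,2)% 1/3 ✗
(5,3)@ 1/3 ✗
(6,1)% 2/2 ✓
(6,2)% 2/4 ✗
(6,3)@ 2/4 ✗
(6,4)% 1/2 ✗
(7,1)% 1/2 ✗
(7,2)@ 1/3 ✗
(7,3)@ 2/3 ✗
(7,4)% 1/2 ✗
Unsatisfied: (1,2), (2,1), (2,2), (3,3), (4,2), (4,3), (4,4), (5,2), (5,3), (6,2), (6,3), (6,4), (7,1), (7,2), (7,3), (7,4) — 16 in total.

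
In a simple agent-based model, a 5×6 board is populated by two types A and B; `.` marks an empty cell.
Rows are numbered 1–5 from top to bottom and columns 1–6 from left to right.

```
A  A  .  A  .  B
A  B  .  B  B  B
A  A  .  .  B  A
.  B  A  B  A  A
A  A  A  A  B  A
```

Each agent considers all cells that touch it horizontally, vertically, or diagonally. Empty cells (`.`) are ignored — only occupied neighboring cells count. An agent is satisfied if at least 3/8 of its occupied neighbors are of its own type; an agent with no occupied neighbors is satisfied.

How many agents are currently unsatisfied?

Row 1: (1,1)A 2/3 satisfied · (1,2)A 2/3 satisfied · (1,4)A 0/2 not · (1,6)B 2/2 satisfied
Row 2: (2,1)A 4/5 satisfied · (2,2)B 0/5 not · (2,4)B 2/3 satisfied · (2,5)B 4/6 satisfied · (2,6)B 3/4 satisfied
Row 3: (3,1)A 2/4 satisfied · (3,2)A 3/5 satisfied · (3,5)B 4/7 satisfied · (3,6)A 2/5 satisfied
Row 4: (4,2)B 0/6 not · (4,3)A 4/6 satisfied · (4,4)B 2/6 not · (4,5)A 4/7 satisfied · (4,6)A 3/5 satisfied
Row 5: (5,1)A 1/2 satisfied · (5,2)A 3/4 satisfied · (5,3)A 3/5 satisfied · (5,4)A 3/5 satisfied · (5,5)B 1/5 not · (5,6)A 2/3 satisfied
Unsatisfied: (1,4), (2,2), (4,2), (4,4), (5,5) — 5 in total.

5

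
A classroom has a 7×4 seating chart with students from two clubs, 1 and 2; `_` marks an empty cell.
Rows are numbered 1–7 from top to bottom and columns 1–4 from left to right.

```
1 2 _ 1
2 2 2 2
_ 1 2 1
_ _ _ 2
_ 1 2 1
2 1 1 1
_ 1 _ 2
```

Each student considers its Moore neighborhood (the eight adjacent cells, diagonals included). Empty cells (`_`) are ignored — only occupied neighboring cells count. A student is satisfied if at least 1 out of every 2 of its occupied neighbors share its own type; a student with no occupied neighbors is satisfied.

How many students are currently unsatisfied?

(1,1)1 0/3 unhappy
(1,2)2 3/4 ok
(1,4)1 0/2 unhappy
(2,1)2 2/4 ok
(2,2)2 4/6 ok
(2,3)2 4/7 ok
(2,4)2 2/4 ok
(3,2)1 0/4 unhappy
(3,3)2 4/6 ok
(3,4)1 0/4 unhappy
(4,4)2 2/4 ok
(5,2)1 2/4 ok
(5,3)2 1/6 unhappy
(5,4)1 2/4 ok
(6,1)2 0/3 unhappy
(6,2)1 3/5 ok
(6,3)1 5/7 ok
(6,4)1 2/4 ok
(7,2)1 2/3 ok
(7,4)2 0/2 unhappy
Unsatisfied: (1,1), (1,4), (3,2), (3,4), (5,3), (6,1), (7,4) — 7 in total.

7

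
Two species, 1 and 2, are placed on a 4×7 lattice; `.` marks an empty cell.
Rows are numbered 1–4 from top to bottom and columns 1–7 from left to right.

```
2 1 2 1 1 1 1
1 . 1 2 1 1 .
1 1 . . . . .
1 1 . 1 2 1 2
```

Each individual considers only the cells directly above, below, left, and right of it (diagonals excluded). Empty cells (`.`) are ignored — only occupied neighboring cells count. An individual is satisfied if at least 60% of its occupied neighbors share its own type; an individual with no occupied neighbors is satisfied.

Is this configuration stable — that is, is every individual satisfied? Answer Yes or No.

No

(1,1)2 0/2 unhappy
(1,2)1 0/2 unhappy
(1,3)2 0/3 unhappy
(1,4)1 1/3 unhappy
(1,5)1 3/3 ok
(1,6)1 3/3 ok
(1,7)1 1/1 ok
(2,1)1 1/2 unhappy
(2,3)1 0/2 unhappy
(2,4)2 0/3 unhappy
(2,5)1 2/3 ok
(2,6)1 2/2 ok
(3,1)1 3/3 ok
(3,2)1 2/2 ok
(4,1)1 2/2 ok
(4,2)1 2/2 ok
(4,4)1 0/1 unhappy
(4,5)2 0/2 unhappy
(4,6)1 0/2 unhappy
(4,7)2 0/1 unhappy
For instance (1,1) has only 0/2 same-type neighbors, below 3/5.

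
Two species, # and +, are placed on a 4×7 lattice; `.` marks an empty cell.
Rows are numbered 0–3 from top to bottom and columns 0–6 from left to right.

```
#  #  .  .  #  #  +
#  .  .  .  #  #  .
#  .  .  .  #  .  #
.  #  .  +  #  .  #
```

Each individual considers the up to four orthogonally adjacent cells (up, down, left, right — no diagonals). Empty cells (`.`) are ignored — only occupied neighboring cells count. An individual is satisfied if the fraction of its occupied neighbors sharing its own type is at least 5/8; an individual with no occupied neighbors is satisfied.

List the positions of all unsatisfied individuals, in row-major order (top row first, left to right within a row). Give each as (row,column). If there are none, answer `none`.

(0,6), (3,3), (3,4)

Row 0: (0,0)# 2/2 satisfied · (0,1)# 1/1 satisfied · (0,4)# 2/2 satisfied · (0,5)# 2/3 satisfied · (0,6)+ 0/1 not
Row 1: (1,0)# 2/2 satisfied · (1,4)# 3/3 satisfied · (1,5)# 2/2 satisfied
Row 2: (2,0)# 1/1 satisfied · (2,4)# 2/2 satisfied · (2,6)# 1/1 satisfied
Row 3: (3,1)# 0/0 satisfied · (3,3)+ 0/1 not · (3,4)# 1/2 not · (3,6)# 1/1 satisfied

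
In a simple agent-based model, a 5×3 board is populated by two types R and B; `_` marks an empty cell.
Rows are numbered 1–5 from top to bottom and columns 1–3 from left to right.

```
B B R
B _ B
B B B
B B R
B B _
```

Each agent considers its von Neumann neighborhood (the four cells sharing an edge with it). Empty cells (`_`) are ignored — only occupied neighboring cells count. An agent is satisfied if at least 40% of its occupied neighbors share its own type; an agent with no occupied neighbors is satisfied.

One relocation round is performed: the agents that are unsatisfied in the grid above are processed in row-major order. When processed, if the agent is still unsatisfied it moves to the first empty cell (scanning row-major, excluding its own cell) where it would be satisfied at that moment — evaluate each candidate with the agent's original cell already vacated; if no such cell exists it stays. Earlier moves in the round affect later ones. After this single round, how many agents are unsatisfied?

Initially unsatisfied (in order): (1,3), (4,3).
  (1,3) → (5,3).
  (4,3): no empty cell satisfies it; stays.
Resulting grid:
B B _
B _ B
B B B
B B R
B B R
Unsatisfied now: (4,3).

1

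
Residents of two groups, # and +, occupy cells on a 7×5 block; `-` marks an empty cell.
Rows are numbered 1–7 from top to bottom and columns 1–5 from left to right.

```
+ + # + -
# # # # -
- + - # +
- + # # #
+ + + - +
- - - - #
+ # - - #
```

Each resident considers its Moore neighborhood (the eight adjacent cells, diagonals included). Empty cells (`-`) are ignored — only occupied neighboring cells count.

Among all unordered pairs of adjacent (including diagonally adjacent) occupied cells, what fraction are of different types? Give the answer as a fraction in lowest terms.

25/46

Scan each occupied cell's neighbors to the right and below (and the two forward diagonals) so each pair is counted once.
Row 1: +(1,1)–+(1,2)= +(1,1)–#(2,1)≠ +(1,1)–#(2,2)≠ +(1,2)–#(1,3)≠ +(1,2)–#(2,2)≠ +(1,2)–#(2,3)≠ +(1,2)–#(2,1)≠ #(1,3)–+(1,4)≠ #(1,3)–#(2,3)= #(1,3)–#(2,4)= #(1,3)–#(2,2)= +(1,4)–#(2,4)≠ +(1,4)–#(2,3)≠  → 9/13 unlike.
Row 2: #(2,1)–#(2,2)= #(2,1)–+(3,2)≠ #(2,2)–#(2,3)= #(2,2)–+(3,2)≠ #(2,3)–#(2,4)= #(2,3)–#(3,4)= #(2,3)–+(3,2)≠ #(2,4)–#(3,4)= #(2,4)–+(3,5)≠  → 4/9 unlike.
Row 3: +(3,2)–+(4,2)= +(3,2)–#(4,3)≠ #(3,4)–+(3,5)≠ #(3,4)–#(4,4)= #(3,4)–#(4,5)= #(3,4)–#(4,3)= +(3,5)–#(4,5)≠ +(3,5)–#(4,4)≠  → 4/8 unlike.
Row 4: +(4,2)–#(4,3)≠ +(4,2)–+(5,2)= +(4,2)–+(5,3)= +(4,2)–+(5,1)= #(4,3)–#(4,4)= #(4,3)–+(5,3)≠ #(4,3)–+(5,2)≠ #(4,4)–#(4,5)= #(4,4)–+(5,5)≠ #(4,4)–+(5,3)≠ #(4,5)–+(5,5)≠  → 6/11 unlike.
Row 5: +(5,1)–+(5,2)= +(5,2)–+(5,3)= +(5,5)–#(6,5)≠  → 1/3 unlike.
Row 6: #(6,5)–#(7,5)=  → 0/1 unlike.
Row 7: +(7,1)–#(7,2)≠  → 1/1 unlike.
Total adjacent occupied pairs: 46; unlike-type pairs: 25.
25/46 is already in lowest terms.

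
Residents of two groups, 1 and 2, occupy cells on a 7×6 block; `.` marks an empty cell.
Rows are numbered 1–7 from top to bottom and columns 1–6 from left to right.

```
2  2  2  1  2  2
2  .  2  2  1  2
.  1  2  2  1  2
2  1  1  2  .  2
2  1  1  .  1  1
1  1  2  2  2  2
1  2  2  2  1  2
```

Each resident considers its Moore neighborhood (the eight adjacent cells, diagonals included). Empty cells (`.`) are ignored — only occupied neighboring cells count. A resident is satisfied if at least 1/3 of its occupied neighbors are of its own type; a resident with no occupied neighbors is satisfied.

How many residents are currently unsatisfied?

Row 1: (1,1)2 2/2 satisfied · (1,2)2 4/4 satisfied · (1,3)2 3/4 satisfied · (1,4)1 1/5 not · (1,5)2 3/5 satisfied · (1,6)2 2/3 satisfied
Row 2: (2,1)2 2/3 satisfied · (2,3)2 5/7 satisfied · (2,4)2 5/8 satisfied · (2,5)1 2/8 not · (2,6)2 3/5 satisfied
Row 3: (3,2)1 2/6 satisfied · (3,3)2 4/7 satisfied · (3,4)2 4/7 satisfied · (3,5)1 1/7 not · (3,6)2 2/4 satisfied
Row 4: (4,1)2 1/4 not · (4,2)1 4/7 satisfied · (4,3)1 4/7 satisfied · (4,4)2 2/6 satisfied · (4,6)2 1/4 not
Row 5: (5,1)2 1/5 not · (5,2)1 5/8 satisfied · (5,3)1 4/7 satisfied · (5,5)1 1/6 not · (5,6)1 1/4 not
Row 6: (6,1)1 3/5 satisfied · (6,2)1 4/8 satisfied · (6,3)2 4/7 satisfied · (6,4)2 4/7 satisfied · (6,5)2 4/7 satisfied · (6,6)2 2/5 satisfied
Row 7: (7,1)1 2/3 satisfied · (7,2)2 2/5 satisfied · (7,3)2 4/5 satisfied · (7,4)2 4/5 satisfied · (7,5)1 0/5 not · (7,6)2 2/3 satisfied
Unsatisfied: (1,4), (2,5), (3,5), (4,1), (4,6), (5,1), (5,5), (5,6), (7,5) — 9 in total.

9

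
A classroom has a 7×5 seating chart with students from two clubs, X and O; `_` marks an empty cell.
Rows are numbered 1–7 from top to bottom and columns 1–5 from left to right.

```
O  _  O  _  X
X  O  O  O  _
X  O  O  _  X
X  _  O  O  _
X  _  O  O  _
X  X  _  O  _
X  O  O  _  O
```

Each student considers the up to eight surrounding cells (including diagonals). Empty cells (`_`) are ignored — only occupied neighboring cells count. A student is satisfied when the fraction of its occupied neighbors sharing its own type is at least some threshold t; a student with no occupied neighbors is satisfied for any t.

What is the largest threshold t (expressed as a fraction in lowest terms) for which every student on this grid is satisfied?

0/1

Row 1: (1,1)O 1/2 · (1,3)O 3/3 · (1,5)X 0/1
Row 2: (2,1)X 1/4 · (2,2)O 5/7 · (2,3)O 5/5 · (2,4)O 3/5
Row 3: (3,1)X 2/4 · (3,2)O 4/7 · (3,3)O 6/6 · (3,5)X 0/2
Row 4: (4,1)X 2/3 · (4,3)O 5/5 · (4,4)O 4/5
Row 5: (5,1)X 3/3 · (5,3)O 4/5 · (5,4)O 4/4
Row 6: (6,1)X 3/4 · (6,2)X 3/6 · (6,4)O 4/4
Row 7: (7,1)X 2/3 · (7,2)O 1/4 · (7,3)O 2/3 · (7,5)O 1/1
The smallest same-type fraction is 0/1 at (1,5), which reduces to 0/1. Any threshold above that leaves this student unsatisfied.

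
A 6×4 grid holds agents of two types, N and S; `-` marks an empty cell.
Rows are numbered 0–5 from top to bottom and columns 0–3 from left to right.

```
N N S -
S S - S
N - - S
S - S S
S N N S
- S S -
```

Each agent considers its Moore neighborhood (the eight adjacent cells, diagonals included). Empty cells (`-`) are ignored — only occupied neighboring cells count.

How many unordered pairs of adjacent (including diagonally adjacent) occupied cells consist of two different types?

18

Scan each occupied cell's neighbors to the right and below (and the two forward diagonals) so each pair is counted once.
From row 0: 5 unlike of 8 pairs (running 5/8).
From row 1: 2 unlike of 4 pairs (running 7/12).
From row 2: 1 unlike of 3 pairs (running 8/15).
From row 3: 4 unlike of 8 pairs (running 12/23).
From row 4: 6 unlike of 9 pairs (running 18/32).
From row 5: 0 unlike of 1 pairs (running 18/33).
Total adjacent occupied pairs: 33; unlike-type pairs: 18.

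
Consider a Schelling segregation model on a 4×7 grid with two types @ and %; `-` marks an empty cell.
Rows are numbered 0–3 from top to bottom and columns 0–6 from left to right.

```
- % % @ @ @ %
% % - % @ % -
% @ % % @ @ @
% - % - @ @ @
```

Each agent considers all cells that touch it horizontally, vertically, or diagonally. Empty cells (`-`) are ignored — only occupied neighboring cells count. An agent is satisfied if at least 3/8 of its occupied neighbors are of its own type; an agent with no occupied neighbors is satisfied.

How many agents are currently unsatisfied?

2

(0,1)% 3/3 ok
(0,2)% 3/4 ok
(0,3)@ 2/4 ok
(0,4)@ 3/5 ok
(0,5)@ 2/4 ok
(0,6)% 1/2 ok
(1,0)% 3/4 ok
(1,1)% 5/6 ok
(1,3)% 3/7 ok
(1,4)@ 5/8 ok
(1,5)% 1/7 unhappy
(2,0)% 3/4 ok
(2,1)@ 0/6 unhappy
(2,2)% 4/5 ok
(2,3)% 3/6 ok
(2,4)@ 4/7 ok
(2,5)@ 6/7 ok
(2,6)@ 3/4 ok
(3,0)% 1/2 ok
(3,2)% 2/3 ok
(3,4)@ 3/4 ok
(3,5)@ 5/5 ok
(3,6)@ 3/3 ok
Unsatisfied: (1,5), (2,1) — 2 in total.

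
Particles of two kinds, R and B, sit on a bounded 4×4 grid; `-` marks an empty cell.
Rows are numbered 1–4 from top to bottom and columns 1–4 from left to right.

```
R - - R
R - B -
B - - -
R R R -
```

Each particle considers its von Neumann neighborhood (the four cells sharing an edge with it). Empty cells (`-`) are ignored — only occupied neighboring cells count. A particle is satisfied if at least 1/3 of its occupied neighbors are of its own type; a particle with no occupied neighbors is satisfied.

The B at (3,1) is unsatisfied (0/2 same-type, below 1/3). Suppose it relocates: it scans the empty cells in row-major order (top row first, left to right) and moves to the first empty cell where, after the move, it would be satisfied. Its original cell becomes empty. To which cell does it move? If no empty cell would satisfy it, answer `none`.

Vacating (3,1). Empty cells in order:
  (1,2): 0/1 same-type → still unsatisfied.
  (1,3): 1/2 same-type → satisfied — stop here.

(1,3)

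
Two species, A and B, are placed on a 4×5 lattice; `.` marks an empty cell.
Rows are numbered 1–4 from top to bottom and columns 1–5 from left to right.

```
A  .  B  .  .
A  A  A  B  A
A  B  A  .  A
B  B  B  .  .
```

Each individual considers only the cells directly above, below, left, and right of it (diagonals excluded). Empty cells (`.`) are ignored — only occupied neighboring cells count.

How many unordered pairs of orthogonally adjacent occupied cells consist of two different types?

8

Scan each occupied cell's neighbors to the right and below so each pair is counted once.
From row 1: 1 unlike of 2 pairs (running 1/2).
From row 2: 3 unlike of 8 pairs (running 4/10).
From row 3: 4 unlike of 5 pairs (running 8/15).
From row 4: 0 unlike of 2 pairs (running 8/17).
Total adjacent occupied pairs: 17; unlike-type pairs: 8.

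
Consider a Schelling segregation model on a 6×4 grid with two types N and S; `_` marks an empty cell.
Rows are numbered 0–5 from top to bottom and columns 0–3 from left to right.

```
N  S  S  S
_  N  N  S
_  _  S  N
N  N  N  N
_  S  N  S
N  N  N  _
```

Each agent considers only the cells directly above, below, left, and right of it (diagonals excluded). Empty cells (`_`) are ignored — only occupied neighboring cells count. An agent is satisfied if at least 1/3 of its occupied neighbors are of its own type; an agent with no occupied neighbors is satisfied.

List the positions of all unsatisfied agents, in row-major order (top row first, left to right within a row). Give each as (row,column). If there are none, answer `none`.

(0,0), (1,2), (2,2), (4,1), (4,3)

(0,0)N 0/1 unhappy
(0,1)S 1/3 ok
(0,2)S 2/3 ok
(0,3)S 2/2 ok
(1,1)N 1/2 ok
(1,2)N 1/4 unhappy
(1,3)S 1/3 ok
(2,2)S 0/3 unhappy
(2,3)N 1/3 ok
(3,0)N 1/1 ok
(3,1)N 2/3 ok
(3,2)N 3/4 ok
(3,3)N 2/3 ok
(4,1)S 0/3 unhappy
(4,2)N 2/4 ok
(4,3)S 0/2 unhappy
(5,0)N 1/1 ok
(5,1)N 2/3 ok
(5,2)N 2/2 ok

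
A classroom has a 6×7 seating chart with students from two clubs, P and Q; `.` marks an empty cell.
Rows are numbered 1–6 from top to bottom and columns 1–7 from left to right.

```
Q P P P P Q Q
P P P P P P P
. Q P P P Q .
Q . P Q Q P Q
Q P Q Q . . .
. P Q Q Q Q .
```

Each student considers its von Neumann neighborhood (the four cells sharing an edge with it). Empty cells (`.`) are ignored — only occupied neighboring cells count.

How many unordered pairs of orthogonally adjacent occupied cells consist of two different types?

Scan each occupied cell's neighbors to the right and below so each pair is counted once.
From row 1: 5 unlike of 13 pairs (running 5/13).
From row 2: 2 unlike of 11 pairs (running 7/24).
From row 3: 5 unlike of 8 pairs (running 12/32).
From row 4: 4 unlike of 7 pairs (running 16/39).
From row 5: 2 unlike of 6 pairs (running 18/45).
From row 6: 1 unlike of 4 pairs (running 19/49).
Total adjacent occupied pairs: 49; unlike-type pairs: 19.

19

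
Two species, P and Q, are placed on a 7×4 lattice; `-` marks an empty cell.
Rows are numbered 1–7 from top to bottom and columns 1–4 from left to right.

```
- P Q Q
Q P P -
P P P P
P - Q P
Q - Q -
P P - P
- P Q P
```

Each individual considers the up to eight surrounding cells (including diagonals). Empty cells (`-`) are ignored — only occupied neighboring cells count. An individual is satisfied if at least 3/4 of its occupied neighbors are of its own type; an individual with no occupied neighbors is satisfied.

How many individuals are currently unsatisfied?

18

(1,2)P 2/4 ✗
(1,3)Q 1/4 ✗
(1,4)Q 1/2 ✗
(2,1)Q 0/4 ✗
(2,2)P 5/7 ✗
(2,3)P 5/7 ✗
(3,1)P 3/4 ✓
(3,2)P 5/7 ✗
(3,3)P 5/6 ✓
(3,4)P 3/4 ✓
(4,1)P 2/3 ✗
(4,3)Q 1/5 ✗
(4,4)P 2/4 ✗
(5,1)Q 0/3 ✗
(5,3)Q 1/4 ✗
(6,1)P 2/3 ✗
(6,2)P 2/5 ✗
(6,4)P 1/3 ✗
(7,2)P 2/3 ✗
(7,3)Q 0/4 ✗
(7,4)P 1/2 ✗
Unsatisfied: (1,2), (1,3), (1,4), (2,1), (2,2), (2,3), (3,2), (4,1), (4,3), (4,4), (5,1), (5,3), (6,1), (6,2), (6,4), (7,2), (7,3), (7,4) — 18 in total.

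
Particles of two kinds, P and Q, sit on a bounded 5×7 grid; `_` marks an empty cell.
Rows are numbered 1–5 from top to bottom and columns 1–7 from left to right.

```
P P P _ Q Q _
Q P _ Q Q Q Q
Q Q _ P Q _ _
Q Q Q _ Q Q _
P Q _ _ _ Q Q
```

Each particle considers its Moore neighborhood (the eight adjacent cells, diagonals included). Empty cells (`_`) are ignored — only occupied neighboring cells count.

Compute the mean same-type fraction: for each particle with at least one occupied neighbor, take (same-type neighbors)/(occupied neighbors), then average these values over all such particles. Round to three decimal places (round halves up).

Row 1: (1,1)P 2/3 · (1,2)P 3/4 · (1,3)P 2/3 · (1,5)Q 4/4 · (1,6)Q 4/4
Row 2: (2,1)Q 2/5 · (2,2)P 3/6 · (2,4)Q 3/5 · (2,5)Q 5/6 · (2,6)Q 5/5 · (2,7)Q 2/2
Row 3: (3,1)Q 4/5 · (3,2)Q 5/6 · (3,4)P 0/5 · (3,5)Q 5/6
Row 4: (4,1)Q 4/5 · (4,2)Q 5/6 · (4,3)Q 3/4 · (4,5)Q 3/4 · (4,6)Q 4/4
Row 5: (5,1)P 0/3 · (5,2)Q 3/4 · (5,6)Q 3/3 · (5,7)Q 2/2
Sum over 24 particles: 2/3 + 3/4 + 2/3 + 4/4 + 4/4 + 2/5 + 3/6 + 3/5 + 5/6 + 5/5 + 2/2 + 4/5 + 5/6 + 0/5 + 5/6 + 4/5 + 5/6 + 3/4 + 3/4 + 4/4 + 0/3 + 3/4 + 3/3 + 2/2 = 533/30; mean = 533/30 ÷ 24 = 533/720 = 0.740277… → 0.740.

0.740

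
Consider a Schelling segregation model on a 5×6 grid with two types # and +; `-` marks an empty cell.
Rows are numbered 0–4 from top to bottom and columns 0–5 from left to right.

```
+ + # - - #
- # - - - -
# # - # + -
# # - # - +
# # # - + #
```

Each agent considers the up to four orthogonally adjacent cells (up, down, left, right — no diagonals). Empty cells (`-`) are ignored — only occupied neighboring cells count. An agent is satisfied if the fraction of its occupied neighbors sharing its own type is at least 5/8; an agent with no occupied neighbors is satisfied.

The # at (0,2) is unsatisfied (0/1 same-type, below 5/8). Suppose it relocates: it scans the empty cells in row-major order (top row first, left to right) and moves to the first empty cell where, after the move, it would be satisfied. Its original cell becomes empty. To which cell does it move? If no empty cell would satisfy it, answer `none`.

Vacating (0,2). Empty cells in order:
  (0,3): 0/0 same-type → satisfied — stop here.

(0,3)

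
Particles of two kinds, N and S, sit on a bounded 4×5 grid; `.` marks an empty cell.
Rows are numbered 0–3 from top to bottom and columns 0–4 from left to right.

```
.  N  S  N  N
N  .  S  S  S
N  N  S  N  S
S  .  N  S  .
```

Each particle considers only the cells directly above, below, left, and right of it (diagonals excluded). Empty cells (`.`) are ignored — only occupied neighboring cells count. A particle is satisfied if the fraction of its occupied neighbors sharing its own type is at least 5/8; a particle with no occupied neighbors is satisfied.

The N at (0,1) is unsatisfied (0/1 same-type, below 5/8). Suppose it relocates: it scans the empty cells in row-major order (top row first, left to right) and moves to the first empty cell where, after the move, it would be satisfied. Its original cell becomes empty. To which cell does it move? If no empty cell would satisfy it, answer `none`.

(0,0)

Vacating (0,1). Empty cells in order:
  (0,0): 1/1 same-type → satisfied — stop here.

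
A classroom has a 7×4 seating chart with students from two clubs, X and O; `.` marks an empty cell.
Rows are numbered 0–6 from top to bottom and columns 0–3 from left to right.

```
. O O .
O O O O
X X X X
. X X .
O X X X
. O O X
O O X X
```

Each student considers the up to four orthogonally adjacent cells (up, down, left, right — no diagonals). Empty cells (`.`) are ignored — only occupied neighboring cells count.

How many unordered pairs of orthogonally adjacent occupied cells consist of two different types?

Scan each occupied cell's neighbors to the right and below so each pair is counted once.
From row 0: 0 unlike of 3 pairs (running 0/3).
From row 1: 4 unlike of 7 pairs (running 4/10).
From row 2: 0 unlike of 5 pairs (running 4/15).
From row 3: 0 unlike of 3 pairs (running 4/18).
From row 4: 3 unlike of 6 pairs (running 7/24).
From row 5: 2 unlike of 5 pairs (running 9/29).
From row 6: 1 unlike of 3 pairs (running 10/32).
Total adjacent occupied pairs: 32; unlike-type pairs: 10.

10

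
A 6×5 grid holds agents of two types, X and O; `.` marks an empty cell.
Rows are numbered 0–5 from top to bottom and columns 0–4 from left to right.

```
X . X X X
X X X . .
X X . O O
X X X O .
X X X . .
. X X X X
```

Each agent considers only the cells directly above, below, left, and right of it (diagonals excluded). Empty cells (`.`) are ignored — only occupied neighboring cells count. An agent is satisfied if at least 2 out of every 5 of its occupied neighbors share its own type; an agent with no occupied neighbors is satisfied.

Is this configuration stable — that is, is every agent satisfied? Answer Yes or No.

Yes

(0,0)X 1/1 satisfied
(0,2)X 2/2 satisfied
(0,3)X 2/2 satisfied
(0,4)X 1/1 satisfied
(1,0)X 3/3 satisfied
(1,1)X 3/3 satisfied
(1,2)X 2/2 satisfied
(2,0)X 3/3 satisfied
(2,1)X 3/3 satisfied
(2,3)O 2/2 satisfied
(2,4)O 1/1 satisfied
(3,0)X 3/3 satisfied
(3,1)X 4/4 satisfied
(3,2)X 2/3 satisfied
(3,3)O 1/2 satisfied
(4,0)X 2/2 satisfied
(4,1)X 4/4 satisfied
(4,2)X 3/3 satisfied
(5,1)X 2/2 satisfied
(5,2)X 3/3 satisfied
(5,3)X 2/2 satisfied
(5,4)X 1/1 satisfied
All meet the threshold, so the configuration is stable.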